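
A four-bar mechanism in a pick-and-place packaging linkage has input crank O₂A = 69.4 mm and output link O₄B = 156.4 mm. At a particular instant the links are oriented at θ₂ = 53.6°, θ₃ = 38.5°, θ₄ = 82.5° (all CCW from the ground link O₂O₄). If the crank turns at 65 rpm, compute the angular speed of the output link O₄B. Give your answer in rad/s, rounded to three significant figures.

ω₂ = 6.807 rad/s (from 65 rpm).
Differentiating the loop-closure r₂e^{iθ₂}+r₃e^{iθ₃}=r₁+r₄e^{iθ₄} gives r₂ω₂e^{iθ₂}+r₃ω₃e^{iθ₃}=r₄ω₄e^{iθ₄}.
Eliminating the other unknown: ω₄ = r₂ω₂ sin(θ₂−θ₃) / [r₄ sin(θ₄−θ₃)].
Numerator sine = +0.26050; denominator sine = +0.69466.
Result = 0.0694·6.807·(+0.26050) / (0.1564·(+0.69466)) = +1.1327 rad/s; magnitude 1.1327 rad/s.

1.13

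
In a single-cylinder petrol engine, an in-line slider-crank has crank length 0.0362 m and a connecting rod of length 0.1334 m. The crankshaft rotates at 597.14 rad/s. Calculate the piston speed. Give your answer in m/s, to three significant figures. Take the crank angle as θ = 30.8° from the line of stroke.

13.7

ω = 597.1 rad/s
For an in-line slider-crank, x = r cosθ + √(L² − r² sin²θ), so v = −rω sinθ·[1 + r cosθ/√(L² − r² sin²θ)].
With r = 0.0362 m, L = 0.1334 m, θ = 30.8°: √(L² − r² sin²θ) = 0.13211 m.
v = −0.0362·597.1·0.51204·[1 + 0.0362·0.85896/0.13211] = -13.674 m/s.
|v| = 13.674 m/s.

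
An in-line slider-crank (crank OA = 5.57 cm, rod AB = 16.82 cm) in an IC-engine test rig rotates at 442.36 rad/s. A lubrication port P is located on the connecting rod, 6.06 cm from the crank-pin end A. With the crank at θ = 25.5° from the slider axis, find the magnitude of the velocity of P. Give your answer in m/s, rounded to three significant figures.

ω = 442.4 rad/s.  Crank-pin speed |V_A| = rω = 24.639 m/s, perpendicular to OA.
Rod angle: sinφ = −(r/L) sinθ ⇒ φ = -8.196°; ω_rod = −rω cosθ/√(L²−r²sin²θ) = -133.58 rad/s.
V_P = V_A + ω_rod × AP, with AP = 0.0606 m along the rod.
Components: V_Px = −rω sinθ − a·ω_rod·sinφ = -11.762 m/s;  V_Py = rω cosθ + a·ω_rod·cosφ = +14.227 m/s.
|V_P| = √(V_Px² + V_Py²) = 18.459 m/s.

18.5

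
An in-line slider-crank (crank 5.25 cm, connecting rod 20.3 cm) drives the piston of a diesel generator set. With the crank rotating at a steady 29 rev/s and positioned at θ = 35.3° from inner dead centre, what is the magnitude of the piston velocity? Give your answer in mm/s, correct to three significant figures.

ω = 2π·29 = 182.2 rad/s
For an in-line slider-crank, x = r cosθ + √(L² − r² sin²θ), so v = −rω sinθ·[1 + r cosθ/√(L² − r² sin²θ)].
With r = 0.0525 m, L = 0.203 m, θ = 35.3°: √(L² − r² sin²θ) = 0.20072 m.
v = −0.0525·182.2·0.57786·[1 + 0.0525·0.81614/0.20072] = -6.7079 m/s.
|v| = 6.7079 m/s = 6707.9 mm/s.

6710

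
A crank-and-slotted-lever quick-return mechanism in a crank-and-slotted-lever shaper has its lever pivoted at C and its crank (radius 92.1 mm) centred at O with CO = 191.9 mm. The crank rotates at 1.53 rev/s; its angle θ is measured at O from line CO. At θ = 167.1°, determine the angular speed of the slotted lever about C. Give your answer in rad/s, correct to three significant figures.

7.75

ω = 9.613 rad/s (from 1.53 rev/s).
Crank pin A relative to C: A = (d + r cosθ, r sinθ); lever angle φ = atan2(r sinθ, d + r cosθ).
Differentiating tanφ: φ̇ = rω(d cosθ + r)/(d² + r² + 2dr cosθ).
d² + r² + 2dr cosθ = |CA|² = 0.0108522 m²;  d cosθ + r = -0.094957 m.
|ω_lever| = |0.0921·9.613·-0.094957| / 0.0108522 = 7.7471 rad/s.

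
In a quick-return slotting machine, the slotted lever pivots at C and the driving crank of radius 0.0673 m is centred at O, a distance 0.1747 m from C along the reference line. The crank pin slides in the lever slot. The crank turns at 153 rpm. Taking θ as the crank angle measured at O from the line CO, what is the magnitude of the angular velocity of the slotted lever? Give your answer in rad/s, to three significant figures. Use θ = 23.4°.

ω = 16.02 rad/s (from 153 rpm).
Crank pin A relative to C: A = (d + r cosθ, r sinθ); lever angle φ = atan2(r sinθ, d + r cosθ).
Differentiating tanφ: φ̇ = rω(d cosθ + r)/(d² + r² + 2dr cosθ).
d² + r² + 2dr cosθ = |CA|² = 0.05663 m²;  d cosθ + r = +0.22763 m.
|ω_lever| = |0.0673·16.02·+0.22763| / 0.05663 = 4.3343 rad/s.

4.33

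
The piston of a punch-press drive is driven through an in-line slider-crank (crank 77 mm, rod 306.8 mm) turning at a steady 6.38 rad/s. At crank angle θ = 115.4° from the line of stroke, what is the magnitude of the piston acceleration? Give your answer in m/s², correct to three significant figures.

1.85

ω = 6.38 rad/s
x(θ) = r cosθ + √(L² − r² sin²θ); with ω constant, a = ω²·d²x/dθ².
d²x/dθ² = −r cosθ − r²(cos2θ)/√u − r⁴ sin²2θ/(4u^{3/2}),  u = L² − r² sin²θ = 0.0892881 m².
Substituting r = 0.077 m, L = 0.3068 m, θ = 115.4°: d²x/dθ² = +0.045371 m.
a = ω²·d²x/dθ² = (6.38)²·(+0.045371) = +1.8468 m/s²;  |a| = 1.8468 m/s².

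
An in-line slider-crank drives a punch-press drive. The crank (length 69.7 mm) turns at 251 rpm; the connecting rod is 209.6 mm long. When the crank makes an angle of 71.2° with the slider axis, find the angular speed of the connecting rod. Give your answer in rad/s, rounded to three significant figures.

ω = 26.28 rad/s (converted from 251 rpm).
The rod makes angle φ with the slider axis where L sinφ = r sinθ; differentiating, L cosφ·φ̇ = r ω cosθ.
L cosφ = √(L² − r² sin²θ) = 0.19894 m.
|ω_rod| = r ω |cosθ| / √(L² − r² sin²θ) = 0.0697·26.28·0.32227/0.19894 = 2.9677 rad/s.

2.97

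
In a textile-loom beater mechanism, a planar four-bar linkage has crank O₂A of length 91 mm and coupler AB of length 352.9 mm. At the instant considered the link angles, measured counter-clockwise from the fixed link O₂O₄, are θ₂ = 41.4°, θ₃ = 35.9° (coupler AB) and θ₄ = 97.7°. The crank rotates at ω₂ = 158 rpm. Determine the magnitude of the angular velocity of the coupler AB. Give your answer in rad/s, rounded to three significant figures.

ω₂ = 16.55 rad/s (from 158 rpm).
Differentiating the loop-closure r₂e^{iθ₂}+r₃e^{iθ₃}=r₁+r₄e^{iθ₄} gives r₂ω₂e^{iθ₂}+r₃ω₃e^{iθ₃}=r₄ω₄e^{iθ₄}.
Eliminating the other unknown: ω₃ = r₂ω₂ sin(θ₄−θ₂) / [r₃ sin(θ₃−θ₄)].
Numerator sine = +0.83195; denominator sine = -0.88130.
Result = 0.091·16.55·(+0.83195) / (0.3529·(-0.88130)) = -4.0276 rad/s; magnitude 4.0276 rad/s.

4.03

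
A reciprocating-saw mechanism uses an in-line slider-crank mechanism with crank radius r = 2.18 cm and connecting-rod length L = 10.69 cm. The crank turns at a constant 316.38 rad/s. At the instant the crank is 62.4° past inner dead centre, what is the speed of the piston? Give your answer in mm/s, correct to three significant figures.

ω = 316.4 rad/s
For an in-line slider-crank, x = r cosθ + √(L² − r² sin²θ), so v = −rω sinθ·[1 + r cosθ/√(L² − r² sin²θ)].
With r = 0.0218 m, L = 0.1069 m, θ = 62.4°: √(L² − r² sin²θ) = 0.10514 m.
v = −0.0218·316.4·0.88620·[1 + 0.0218·0.46330/0.10514] = -6.6994 m/s.
|v| = 6.6994 m/s = 6699.4 mm/s.

6700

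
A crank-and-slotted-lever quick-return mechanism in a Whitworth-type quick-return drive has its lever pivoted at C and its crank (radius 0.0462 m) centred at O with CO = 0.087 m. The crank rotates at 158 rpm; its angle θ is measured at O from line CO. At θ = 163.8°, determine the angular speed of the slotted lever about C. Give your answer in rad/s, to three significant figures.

14.4

ω = 16.55 rad/s (from 158 rpm).
Crank pin A relative to C: A = (d + r cosθ, r sinθ); lever angle φ = atan2(r sinθ, d + r cosθ).
Differentiating tanφ: φ̇ = rω(d cosθ + r)/(d² + r² + 2dr cosθ).
d² + r² + 2dr cosθ = |CA|² = 0.00198383 m²;  d cosθ + r = -0.037346 m.
|ω_lever| = |0.0462·16.55·-0.037346| / 0.00198383 = 14.39 rad/s.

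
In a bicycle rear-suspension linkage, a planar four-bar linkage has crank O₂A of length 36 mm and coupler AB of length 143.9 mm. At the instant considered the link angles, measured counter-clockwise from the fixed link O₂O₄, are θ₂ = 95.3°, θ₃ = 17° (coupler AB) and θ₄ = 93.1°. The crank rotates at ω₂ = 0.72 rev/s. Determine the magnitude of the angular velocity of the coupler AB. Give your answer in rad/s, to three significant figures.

0.0448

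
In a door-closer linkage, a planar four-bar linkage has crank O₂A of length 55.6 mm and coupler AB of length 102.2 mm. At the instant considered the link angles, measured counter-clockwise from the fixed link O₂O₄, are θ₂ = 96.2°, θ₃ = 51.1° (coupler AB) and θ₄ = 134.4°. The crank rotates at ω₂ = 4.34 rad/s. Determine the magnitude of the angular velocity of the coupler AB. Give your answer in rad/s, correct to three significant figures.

1.47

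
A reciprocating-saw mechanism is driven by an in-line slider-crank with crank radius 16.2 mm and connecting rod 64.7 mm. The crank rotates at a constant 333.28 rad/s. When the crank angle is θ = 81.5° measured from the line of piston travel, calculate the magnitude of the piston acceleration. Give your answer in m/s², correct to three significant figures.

ω = 333.3 rad/s
x(θ) = r cosθ + √(L² − r² sin²θ); with ω constant, a = ω²·d²x/dθ².
d²x/dθ² = −r cosθ − r²(cos2θ)/√u − r⁴ sin²2θ/(4u^{3/2}),  u = L² − r² sin²θ = 0.00392938 m².
Substituting r = 0.0162 m, L = 0.0647 m, θ = 81.5°: d²x/dθ² = +0.0016032 m.
a = ω²·d²x/dθ² = (333.3)²·(+0.0016032) = +178.08 m/s²;  |a| = 178.08 m/s².

178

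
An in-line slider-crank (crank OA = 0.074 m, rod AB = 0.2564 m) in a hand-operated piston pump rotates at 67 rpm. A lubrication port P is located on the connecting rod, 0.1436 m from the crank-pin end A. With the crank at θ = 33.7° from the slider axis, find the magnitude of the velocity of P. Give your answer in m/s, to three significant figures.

ω = 7.016 rad/s.  Crank-pin speed |V_A| = rω = 0.5192 m/s, perpendicular to OA.
Rod angle: sinφ = −(r/L) sinθ ⇒ φ = -9.215°; ω_rod = −rω cosθ/√(L²−r²sin²θ) = -1.7067 rad/s.
V_P = V_A + ω_rod × AP, with AP = 0.1436 m along the rod.
Components: V_Px = −rω sinθ − a·ω_rod·sinφ = -0.32732 m/s;  V_Py = rω cosθ + a·ω_rod·cosφ = +0.19003 m/s.
|V_P| = √(V_Px² + V_Py²) = 0.37849 m/s.

0.378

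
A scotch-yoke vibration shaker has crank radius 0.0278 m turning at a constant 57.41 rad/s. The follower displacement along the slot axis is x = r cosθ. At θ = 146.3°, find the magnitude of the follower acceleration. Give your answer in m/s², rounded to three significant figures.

ω = 57.41 rad/s
x = r cosθ ⇒ ẍ = −rω² cosθ (ω constant).
|a| = rω²|cosθ| = 0.0278·(57.41)²·|cos 146.3°| = 76.229 m/s².

76.2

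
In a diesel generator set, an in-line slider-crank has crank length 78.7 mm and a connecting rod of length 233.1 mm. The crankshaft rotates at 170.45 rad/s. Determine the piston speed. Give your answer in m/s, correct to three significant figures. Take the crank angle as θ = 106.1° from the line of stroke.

ω = 170.4 rad/s
For an in-line slider-crank, x = r cosθ + √(L² − r² sin²θ), so v = −rω sinθ·[1 + r cosθ/√(L² − r² sin²θ)].
With r = 0.0787 m, L = 0.2331 m, θ = 106.1°: √(L² − r² sin²θ) = 0.2205 m.
v = −0.0787·170.4·0.96078·[1 + 0.0787·-0.27731/0.2205] = -11.613 m/s.
|v| = 11.613 m/s.

11.6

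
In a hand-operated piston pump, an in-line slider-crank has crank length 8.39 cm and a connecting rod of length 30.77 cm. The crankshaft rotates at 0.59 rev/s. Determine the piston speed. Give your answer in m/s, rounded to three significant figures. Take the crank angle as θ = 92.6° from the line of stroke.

0.307

ω = 2π·0.59 = 3.707 rad/s
For an in-line slider-crank, x = r cosθ + √(L² − r² sin²θ), so v = −rω sinθ·[1 + r cosθ/√(L² − r² sin²θ)].
With r = 0.0839 m, L = 0.3077 m, θ = 92.6°: √(L² − r² sin²θ) = 0.29607 m.
v = −0.0839·3.707·0.99897·[1 + 0.0839·-0.04536/0.29607] = -0.30671 m/s.
|v| = 0.30671 m/s.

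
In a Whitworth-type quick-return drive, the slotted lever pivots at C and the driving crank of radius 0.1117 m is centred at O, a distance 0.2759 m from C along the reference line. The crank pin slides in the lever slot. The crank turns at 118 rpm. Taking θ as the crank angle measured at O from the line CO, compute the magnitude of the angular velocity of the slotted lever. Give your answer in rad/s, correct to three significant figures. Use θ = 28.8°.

3.42

ω = 12.36 rad/s (from 118 rpm).
Crank pin A relative to C: A = (d + r cosθ, r sinθ); lever angle φ = atan2(r sinθ, d + r cosθ).
Differentiating tanφ: φ̇ = rω(d cosθ + r)/(d² + r² + 2dr cosθ).
d² + r² + 2dr cosθ = |CA|² = 0.14261 m²;  d cosθ + r = +0.35347 m.
|ω_lever| = |0.1117·12.36·+0.35347| / 0.14261 = 3.4211 rad/s.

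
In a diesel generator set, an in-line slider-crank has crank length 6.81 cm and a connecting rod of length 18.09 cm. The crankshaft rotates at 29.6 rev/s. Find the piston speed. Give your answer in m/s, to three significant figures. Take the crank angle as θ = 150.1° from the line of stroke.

4.22

ω = 2π·29.6 = 186 rad/s
For an in-line slider-crank, x = r cosθ + √(L² − r² sin²θ), so v = −rω sinθ·[1 + r cosθ/√(L² − r² sin²θ)].
With r = 0.0681 m, L = 0.1809 m, θ = 150.1°: √(L² − r² sin²θ) = 0.17769 m.
v = −0.0681·186·0.49849·[1 + 0.0681·-0.86690/0.17769] = -4.2159 m/s.
|v| = 4.2159 m/s.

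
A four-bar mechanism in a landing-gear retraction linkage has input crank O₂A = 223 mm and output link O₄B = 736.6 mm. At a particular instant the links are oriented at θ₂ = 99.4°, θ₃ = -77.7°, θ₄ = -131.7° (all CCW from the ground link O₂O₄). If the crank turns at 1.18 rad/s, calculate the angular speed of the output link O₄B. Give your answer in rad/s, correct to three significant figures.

0.0223

ω₂ = 1.18 rad/s
Differentiating the loop-closure r₂e^{iθ₂}+r₃e^{iθ₃}=r₁+r₄e^{iθ₄} gives r₂ω₂e^{iθ₂}+r₃ω₃e^{iθ₃}=r₄ω₄e^{iθ₄}.
Eliminating the other unknown: ω₄ = r₂ω₂ sin(θ₂−θ₃) / [r₄ sin(θ₄−θ₃)].
Numerator sine = +0.05059; denominator sine = -0.80902.
Result = 0.223·1.18·(+0.05059) / (0.7366·(-0.80902)) = -0.02234 rad/s; magnitude 0.02234 rad/s.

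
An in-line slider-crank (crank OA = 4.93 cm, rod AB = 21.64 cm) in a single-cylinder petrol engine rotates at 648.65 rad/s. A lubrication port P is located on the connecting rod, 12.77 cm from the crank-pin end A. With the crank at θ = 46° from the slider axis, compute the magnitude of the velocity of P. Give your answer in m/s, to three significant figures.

26.8

ω = 648.6 rad/s.  Crank-pin speed |V_A| = rω = 31.978 m/s, perpendicular to OA.
Rod angle: sinφ = −(r/L) sinθ ⇒ φ = -9.432°; ω_rod = −rω cosθ/√(L²−r²sin²θ) = -104.06 rad/s.
V_P = V_A + ω_rod × AP, with AP = 0.1277 m along the rod.
Components: V_Px = −rω sinθ − a·ω_rod·sinφ = -25.181 m/s;  V_Py = rω cosθ + a·ω_rod·cosφ = +9.1053 m/s.
|V_P| = √(V_Px² + V_Py²) = 26.777 m/s.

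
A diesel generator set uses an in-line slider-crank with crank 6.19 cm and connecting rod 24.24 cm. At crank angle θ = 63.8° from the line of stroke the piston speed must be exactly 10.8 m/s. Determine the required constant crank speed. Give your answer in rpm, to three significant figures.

1660

For an in-line slider-crank, |v_piston| = rω|sinθ|·[1 + r cosθ/√(L² − r² sin²θ)].
With r = 0.0619 m, L = 0.2424 m, θ = 63.8°: the bracketed kinematic factor |dx/dθ| = 0.061973 m.
ω = v/|dx/dθ| = 10.8/0.061973 = 174.27 rad/s.
N = 60ω/(2π) = 1664.1 rpm.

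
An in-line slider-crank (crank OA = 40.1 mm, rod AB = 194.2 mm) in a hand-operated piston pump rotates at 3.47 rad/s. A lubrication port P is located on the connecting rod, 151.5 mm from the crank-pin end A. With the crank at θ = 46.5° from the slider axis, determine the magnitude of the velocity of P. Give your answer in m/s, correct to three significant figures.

ω = 3.47 rad/s.  Crank-pin speed |V_A| = rω = 0.13915 m/s, perpendicular to OA.
Rod angle: sinφ = −(r/L) sinθ ⇒ φ = -8.614°; ω_rod = −rω cosθ/√(L²−r²sin²θ) = -0.49884 rad/s.
V_P = V_A + ω_rod × AP, with AP = 0.1515 m along the rod.
Components: V_Px = −rω sinθ − a·ω_rod·sinφ = -0.11225 m/s;  V_Py = rω cosθ + a·ω_rod·cosφ = +0.02106 m/s.
|V_P| = √(V_Px² + V_Py²) = 0.11421 m/s.

0.114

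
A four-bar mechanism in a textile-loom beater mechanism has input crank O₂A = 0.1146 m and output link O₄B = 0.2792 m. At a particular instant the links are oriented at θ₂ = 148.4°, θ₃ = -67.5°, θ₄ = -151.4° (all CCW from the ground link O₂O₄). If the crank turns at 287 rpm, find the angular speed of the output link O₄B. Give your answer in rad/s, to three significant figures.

ω₂ = 30.05 rad/s (from 287 rpm).
Differentiating the loop-closure r₂e^{iθ₂}+r₃e^{iθ₃}=r₁+r₄e^{iθ₄} gives r₂ω₂e^{iθ₂}+r₃ω₃e^{iθ₃}=r₄ω₄e^{iθ₄}.
Eliminating the other unknown: ω₄ = r₂ω₂ sin(θ₂−θ₃) / [r₄ sin(θ₄−θ₃)].
Numerator sine = -0.58637; denominator sine = -0.99434.
Result = 0.1146·30.05·(-0.58637) / (0.2792·(-0.99434)) = +7.2748 rad/s; magnitude 7.2748 rad/s.

7.27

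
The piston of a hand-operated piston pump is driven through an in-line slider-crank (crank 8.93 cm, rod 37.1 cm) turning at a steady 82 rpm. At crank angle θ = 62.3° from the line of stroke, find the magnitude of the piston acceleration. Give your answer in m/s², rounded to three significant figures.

ω = 2π·82/60 = 8.587 rad/s
x(θ) = r cosθ + √(L² − r² sin²θ); with ω constant, a = ω²·d²x/dθ².
d²x/dθ² = −r cosθ − r²(cos2θ)/√u − r⁴ sin²2θ/(4u^{3/2}),  u = L² − r² sin²θ = 0.13139 m².
Substituting r = 0.0893 m, L = 0.371 m, θ = 62.3°: d²x/dθ² = -0.029244 m.
a = ω²·d²x/dθ² = (8.587)²·(-0.029244) = -2.1564 m/s²;  |a| = 2.1564 m/s².

2.16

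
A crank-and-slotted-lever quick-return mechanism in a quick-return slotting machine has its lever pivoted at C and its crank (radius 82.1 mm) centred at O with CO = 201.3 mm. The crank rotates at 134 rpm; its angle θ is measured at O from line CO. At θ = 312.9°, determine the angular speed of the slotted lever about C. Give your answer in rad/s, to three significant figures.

ω = 14.03 rad/s (from 134 rpm).
Crank pin A relative to C: A = (d + r cosθ, r sinθ); lever angle φ = atan2(r sinθ, d + r cosθ).
Differentiating tanφ: φ̇ = rω(d cosθ + r)/(d² + r² + 2dr cosθ).
d² + r² + 2dr cosθ = |CA|² = 0.0697623 m²;  d cosθ + r = +0.21913 m.
|ω_lever| = |0.0821·14.03·+0.21913| / 0.0697623 = 3.6187 rad/s.

3.62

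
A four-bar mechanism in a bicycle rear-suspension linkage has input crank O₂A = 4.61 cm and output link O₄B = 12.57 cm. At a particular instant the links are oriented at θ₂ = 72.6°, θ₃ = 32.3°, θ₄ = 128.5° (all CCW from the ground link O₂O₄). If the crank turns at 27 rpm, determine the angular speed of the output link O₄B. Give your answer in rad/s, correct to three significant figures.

0.675

ω₂ = 2.827 rad/s (from 27 rpm).
Differentiating the loop-closure r₂e^{iθ₂}+r₃e^{iθ₃}=r₁+r₄e^{iθ₄} gives r₂ω₂e^{iθ₂}+r₃ω₃e^{iθ₃}=r₄ω₄e^{iθ₄}.
Eliminating the other unknown: ω₄ = r₂ω₂ sin(θ₂−θ₃) / [r₄ sin(θ₄−θ₃)].
Numerator sine = +0.64679; denominator sine = +0.99415.
Result = 0.0461·2.827·(+0.64679) / (0.1257·(+0.99415)) = +0.67463 rad/s; magnitude 0.67463 rad/s.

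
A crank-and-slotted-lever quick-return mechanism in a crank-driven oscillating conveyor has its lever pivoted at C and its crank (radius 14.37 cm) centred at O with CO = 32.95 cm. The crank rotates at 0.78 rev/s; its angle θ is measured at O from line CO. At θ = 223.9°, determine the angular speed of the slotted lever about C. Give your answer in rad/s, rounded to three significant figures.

1.08

ω = 4.901 rad/s (from 0.78 rev/s).
Crank pin A relative to C: A = (d + r cosθ, r sinθ); lever angle φ = atan2(r sinθ, d + r cosθ).
Differentiating tanφ: φ̇ = rω(d cosθ + r)/(d² + r² + 2dr cosθ).
d² + r² + 2dr cosθ = |CA|² = 0.060985 m²;  d cosθ + r = -0.093722 m.
|ω_lever| = |0.1437·4.901·-0.093722| / 0.060985 = 1.0823 rad/s.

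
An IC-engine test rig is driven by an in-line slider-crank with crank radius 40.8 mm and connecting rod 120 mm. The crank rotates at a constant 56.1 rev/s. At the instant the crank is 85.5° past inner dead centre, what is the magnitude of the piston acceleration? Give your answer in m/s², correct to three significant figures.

1410

ω = 2π·56.1 = 352.5 rad/s
x(θ) = r cosθ + √(L² − r² sin²θ); with ω constant, a = ω²·d²x/dθ².
d²x/dθ² = −r cosθ − r²(cos2θ)/√u − r⁴ sin²2θ/(4u^{3/2}),  u = L² − r² sin²θ = 0.0127456 m².
Substituting r = 0.0408 m, L = 0.12 m, θ = 85.5°: d²x/dθ² = +0.01135 m.
a = ω²·d²x/dθ² = (352.5)²·(+0.01135) = +1410.3 m/s²;  |a| = 1410.3 m/s².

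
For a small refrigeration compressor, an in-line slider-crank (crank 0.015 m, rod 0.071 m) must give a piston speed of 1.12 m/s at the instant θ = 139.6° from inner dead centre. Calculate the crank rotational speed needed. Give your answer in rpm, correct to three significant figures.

For an in-line slider-crank, |v_piston| = rω|sinθ|·[1 + r cosθ/√(L² − r² sin²θ)].
With r = 0.015 m, L = 0.071 m, θ = 139.6°: the bracketed kinematic factor |dx/dθ| = 0.0081428 m.
ω = v/|dx/dθ| = 1.12/0.0081428 = 137.54 rad/s.
N = 60ω/(2π) = 1313.5 rpm.

1310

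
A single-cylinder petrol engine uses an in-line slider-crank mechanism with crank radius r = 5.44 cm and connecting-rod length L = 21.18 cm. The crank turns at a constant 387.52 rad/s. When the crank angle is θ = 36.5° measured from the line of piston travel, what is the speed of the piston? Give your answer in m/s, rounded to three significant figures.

15.2

ω = 387.5 rad/s
For an in-line slider-crank, x = r cosθ + √(L² − r² sin²θ), so v = −rω sinθ·[1 + r cosθ/√(L² − r² sin²θ)].
With r = 0.0544 m, L = 0.2118 m, θ = 36.5°: √(L² − r² sin²θ) = 0.20931 m.
v = −0.0544·387.5·0.59482·[1 + 0.0544·0.80386/0.20931] = -15.159 m/s.
|v| = 15.159 m/s.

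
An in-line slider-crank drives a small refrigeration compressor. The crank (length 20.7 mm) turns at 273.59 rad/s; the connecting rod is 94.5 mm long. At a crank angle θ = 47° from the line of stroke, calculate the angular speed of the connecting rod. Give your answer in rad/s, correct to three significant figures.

41.4

ω = 273.6 rad/s
The rod makes angle φ with the slider axis where L sinφ = r sinθ; differentiating, L cosφ·φ̇ = r ω cosθ.
L cosφ = √(L² − r² sin²θ) = 0.093279 m.
|ω_rod| = r ω |cosθ| / √(L² − r² sin²θ) = 0.0207·273.6·0.68200/0.093279 = 41.406 rad/s.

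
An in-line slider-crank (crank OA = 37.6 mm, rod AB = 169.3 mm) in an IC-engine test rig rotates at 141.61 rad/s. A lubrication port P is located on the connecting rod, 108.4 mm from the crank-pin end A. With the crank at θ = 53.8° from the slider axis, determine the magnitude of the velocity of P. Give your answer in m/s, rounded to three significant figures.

ω = 141.6 rad/s.  Crank-pin speed |V_A| = rω = 5.3245 m/s, perpendicular to OA.
Rod angle: sinφ = −(r/L) sinθ ⇒ φ = -10.324°; ω_rod = −rω cosθ/√(L²−r²sin²θ) = -18.88 rad/s.
V_P = V_A + ω_rod × AP, with AP = 0.1084 m along the rod.
Components: V_Px = −rω sinθ − a·ω_rod·sinφ = -4.6635 m/s;  V_Py = rω cosθ + a·ω_rod·cosφ = +1.1312 m/s.
|V_P| = √(V_Px² + V_Py²) = 4.7987 m/s.

4.80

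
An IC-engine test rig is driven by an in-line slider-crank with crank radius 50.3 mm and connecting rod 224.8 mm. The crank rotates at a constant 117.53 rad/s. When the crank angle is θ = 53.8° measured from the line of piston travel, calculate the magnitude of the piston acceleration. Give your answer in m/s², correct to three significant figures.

364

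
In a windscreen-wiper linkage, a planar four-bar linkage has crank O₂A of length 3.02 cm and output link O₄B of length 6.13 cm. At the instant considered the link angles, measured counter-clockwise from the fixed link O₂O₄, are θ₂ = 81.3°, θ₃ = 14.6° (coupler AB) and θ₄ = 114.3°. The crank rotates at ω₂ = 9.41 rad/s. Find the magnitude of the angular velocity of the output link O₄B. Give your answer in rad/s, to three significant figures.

ω₂ = 9.41 rad/s
Differentiating the loop-closure r₂e^{iθ₂}+r₃e^{iθ₃}=r₁+r₄e^{iθ₄} gives r₂ω₂e^{iθ₂}+r₃ω₃e^{iθ₃}=r₄ω₄e^{iθ₄}.
Eliminating the other unknown: ω₄ = r₂ω₂ sin(θ₂−θ₃) / [r₄ sin(θ₄−θ₃)].
Numerator sine = +0.91845; denominator sine = +0.98570.
Result = 0.0302·9.41·(+0.91845) / (0.0613·(+0.98570)) = +4.3196 rad/s; magnitude 4.3196 rad/s.

4.32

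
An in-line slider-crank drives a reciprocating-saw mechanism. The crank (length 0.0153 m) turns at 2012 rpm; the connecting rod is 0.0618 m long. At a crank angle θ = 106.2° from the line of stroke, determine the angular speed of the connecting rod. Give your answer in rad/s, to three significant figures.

15.0

ω = 210.7 rad/s (converted from 2012 rpm).
The rod makes angle φ with the slider axis where L sinφ = r sinθ; differentiating, L cosφ·φ̇ = r ω cosθ.
L cosφ = √(L² − r² sin²θ) = 0.060028 m.
|ω_rod| = r ω |cosθ| / √(L² − r² sin²θ) = 0.0153·210.7·0.27899/0.060028 = 14.982 rad/s.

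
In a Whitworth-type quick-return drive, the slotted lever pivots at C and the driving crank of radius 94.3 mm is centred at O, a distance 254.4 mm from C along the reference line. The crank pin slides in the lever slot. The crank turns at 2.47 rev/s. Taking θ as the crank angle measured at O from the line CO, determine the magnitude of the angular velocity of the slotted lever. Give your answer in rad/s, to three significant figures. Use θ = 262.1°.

ω = 15.52 rad/s (from 2.47 rev/s).
Crank pin A relative to C: A = (d + r cosθ, r sinθ); lever angle φ = atan2(r sinθ, d + r cosθ).
Differentiating tanφ: φ̇ = rω(d cosθ + r)/(d² + r² + 2dr cosθ).
d² + r² + 2dr cosθ = |CA|² = 0.0670173 m²;  d cosθ + r = +0.059334 m.
|ω_lever| = |0.0943·15.52·+0.059334| / 0.0670173 = 1.2957 rad/s.

1.30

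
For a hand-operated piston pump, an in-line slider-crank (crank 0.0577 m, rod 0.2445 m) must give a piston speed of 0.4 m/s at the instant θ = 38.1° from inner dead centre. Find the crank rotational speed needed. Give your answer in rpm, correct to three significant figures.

90.3

For an in-line slider-crank, |v_piston| = rω|sinθ|·[1 + r cosθ/√(L² − r² sin²θ)].
With r = 0.0577 m, L = 0.2445 m, θ = 38.1°: the bracketed kinematic factor |dx/dθ| = 0.042286 m.
ω = v/|dx/dθ| = 0.4/0.042286 = 9.4594 rad/s.
N = 60ω/(2π) = 90.33 rpm.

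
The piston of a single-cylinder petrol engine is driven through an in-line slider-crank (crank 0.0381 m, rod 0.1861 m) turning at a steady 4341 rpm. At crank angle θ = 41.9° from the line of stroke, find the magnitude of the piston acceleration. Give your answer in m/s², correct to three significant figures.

ω = 2π·4341/60 = 454.6 rad/s
x(θ) = r cosθ + √(L² − r² sin²θ); with ω constant, a = ω²·d²x/dθ².
d²x/dθ² = −r cosθ − r²(cos2θ)/√u − r⁴ sin²2θ/(4u^{3/2}),  u = L² − r² sin²θ = 0.0339858 m².
Substituting r = 0.0381 m, L = 0.1861 m, θ = 41.9°: d²x/dθ² = -0.029292 m.
a = ω²·d²x/dθ² = (454.6)²·(-0.029292) = -6053.2 m/s²;  |a| = 6053.2 m/s².

6050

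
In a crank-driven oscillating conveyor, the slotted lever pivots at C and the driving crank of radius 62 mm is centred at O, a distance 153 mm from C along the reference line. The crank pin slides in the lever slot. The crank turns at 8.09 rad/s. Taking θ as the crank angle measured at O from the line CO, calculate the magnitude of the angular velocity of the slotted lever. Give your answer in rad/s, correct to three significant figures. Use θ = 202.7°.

ω = 8.09 rad/s
Crank pin A relative to C: A = (d + r cosθ, r sinθ); lever angle φ = atan2(r sinθ, d + r cosθ).
Differentiating tanφ: φ̇ = rω(d cosθ + r)/(d² + r² + 2dr cosθ).
d² + r² + 2dr cosθ = |CA|² = 0.00975061 m²;  d cosθ + r = -0.079148 m.
|ω_lever| = |0.062·8.09·-0.079148| / 0.00975061 = 4.0715 rad/s.

4.07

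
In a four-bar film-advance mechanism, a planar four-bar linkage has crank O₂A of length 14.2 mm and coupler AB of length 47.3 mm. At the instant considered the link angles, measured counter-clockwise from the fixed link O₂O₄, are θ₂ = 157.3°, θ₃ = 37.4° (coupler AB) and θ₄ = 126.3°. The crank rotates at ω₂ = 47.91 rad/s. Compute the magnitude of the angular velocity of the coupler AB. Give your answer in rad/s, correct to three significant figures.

ω₂ = 47.91 rad/s
Differentiating the loop-closure r₂e^{iθ₂}+r₃e^{iθ₃}=r₁+r₄e^{iθ₄} gives r₂ω₂e^{iθ₂}+r₃ω₃e^{iθ₃}=r₄ω₄e^{iθ₄}.
Eliminating the other unknown: ω₃ = r₂ω₂ sin(θ₄−θ₂) / [r₃ sin(θ₃−θ₄)].
Numerator sine = -0.51504; denominator sine = -0.99982.
Result = 0.0142·47.91·(-0.51504) / (0.0473·(-0.99982)) = +7.4092 rad/s; magnitude 7.4092 rad/s.

7.41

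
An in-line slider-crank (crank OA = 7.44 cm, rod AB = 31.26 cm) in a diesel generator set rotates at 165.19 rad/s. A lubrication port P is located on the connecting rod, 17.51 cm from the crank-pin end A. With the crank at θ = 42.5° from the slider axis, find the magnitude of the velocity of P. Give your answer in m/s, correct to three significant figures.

9.96

ω = 165.2 rad/s.  Crank-pin speed |V_A| = rω = 12.29 m/s, perpendicular to OA.
Rod angle: sinφ = −(r/L) sinθ ⇒ φ = -9.253°; ω_rod = −rω cosθ/√(L²−r²sin²θ) = -29.369 rad/s.
V_P = V_A + ω_rod × AP, with AP = 0.1751 m along the rod.
Components: V_Px = −rω sinθ − a·ω_rod·sinφ = -9.13 m/s;  V_Py = rω cosθ + a·ω_rod·cosφ = +3.9857 m/s.
|V_P| = √(V_Px² + V_Py²) = 9.962 m/s.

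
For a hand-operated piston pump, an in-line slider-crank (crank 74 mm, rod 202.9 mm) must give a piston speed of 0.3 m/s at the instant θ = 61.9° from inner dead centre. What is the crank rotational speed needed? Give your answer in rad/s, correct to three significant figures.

3.89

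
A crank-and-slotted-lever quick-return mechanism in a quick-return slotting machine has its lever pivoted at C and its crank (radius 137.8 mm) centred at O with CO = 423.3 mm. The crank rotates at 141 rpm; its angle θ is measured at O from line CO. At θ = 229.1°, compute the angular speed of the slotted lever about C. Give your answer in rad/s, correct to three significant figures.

2.33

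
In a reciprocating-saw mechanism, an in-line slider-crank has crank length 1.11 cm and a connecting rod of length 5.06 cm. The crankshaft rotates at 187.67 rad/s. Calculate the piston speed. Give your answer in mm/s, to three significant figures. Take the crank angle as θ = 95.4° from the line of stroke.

2030

ω = 187.7 rad/s
For an in-line slider-crank, x = r cosθ + √(L² − r² sin²θ), so v = −rω sinθ·[1 + r cosθ/√(L² − r² sin²θ)].
With r = 0.0111 m, L = 0.0506 m, θ = 95.4°: √(L² − r² sin²θ) = 0.049379 m.
v = −0.0111·187.7·0.99556·[1 + 0.0111·-0.09411/0.049379] = -2.03 m/s.
|v| = 2.03 m/s = 2030 mm/s.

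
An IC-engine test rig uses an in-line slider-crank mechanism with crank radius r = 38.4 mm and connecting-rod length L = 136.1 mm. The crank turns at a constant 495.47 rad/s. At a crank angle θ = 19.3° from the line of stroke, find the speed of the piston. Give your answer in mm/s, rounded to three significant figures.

7970

ω = 495.5 rad/s
For an in-line slider-crank, x = r cosθ + √(L² − r² sin²θ), so v = −rω sinθ·[1 + r cosθ/√(L² − r² sin²θ)].
With r = 0.0384 m, L = 0.1361 m, θ = 19.3°: √(L² − r² sin²θ) = 0.13551 m.
v = −0.0384·495.5·0.33051·[1 + 0.0384·0.94380/0.13551] = -7.9702 m/s.
|v| = 7.9702 m/s = 7970.2 mm/s.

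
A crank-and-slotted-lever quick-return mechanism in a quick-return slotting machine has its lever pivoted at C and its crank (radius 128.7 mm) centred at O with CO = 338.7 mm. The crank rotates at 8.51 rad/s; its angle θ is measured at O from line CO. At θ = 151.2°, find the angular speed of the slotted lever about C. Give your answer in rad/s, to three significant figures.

3.35

ω = 8.51 rad/s
Crank pin A relative to C: A = (d + r cosθ, r sinθ); lever angle φ = atan2(r sinθ, d + r cosθ).
Differentiating tanφ: φ̇ = rω(d cosθ + r)/(d² + r² + 2dr cosθ).
d² + r² + 2dr cosθ = |CA|² = 0.0548838 m²;  d cosθ + r = -0.16811 m.
|ω_lever| = |0.1287·8.51·-0.16811| / 0.0548838 = 3.3546 rad/s.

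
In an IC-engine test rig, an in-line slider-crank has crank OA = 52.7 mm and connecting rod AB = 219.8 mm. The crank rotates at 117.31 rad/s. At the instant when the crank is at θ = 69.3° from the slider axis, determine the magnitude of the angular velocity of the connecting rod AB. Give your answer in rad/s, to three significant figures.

ω = 117.3 rad/s
The rod makes angle φ with the slider axis where L sinφ = r sinθ; differentiating, L cosφ·φ̇ = r ω cosθ.
L cosφ = √(L² − r² sin²θ) = 0.2142 m.
|ω_rod| = r ω |cosθ| / √(L² − r² sin²θ) = 0.0527·117.3·0.35347/0.2142 = 10.202 rad/s.

10.2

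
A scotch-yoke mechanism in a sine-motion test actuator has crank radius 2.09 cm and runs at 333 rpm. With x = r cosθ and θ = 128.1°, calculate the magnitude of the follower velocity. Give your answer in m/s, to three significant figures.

0.574

ω = 34.87 rad/s (from 333 rpm).
x = r cosθ ⇒ ẋ = −rω sinθ.
|v| = rω|sinθ| = 0.0209·34.87·|sin 128.1°| = 0.57353 m/s.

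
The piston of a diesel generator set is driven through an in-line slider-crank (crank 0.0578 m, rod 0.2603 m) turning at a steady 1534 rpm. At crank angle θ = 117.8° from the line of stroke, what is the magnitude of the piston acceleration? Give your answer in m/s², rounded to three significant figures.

884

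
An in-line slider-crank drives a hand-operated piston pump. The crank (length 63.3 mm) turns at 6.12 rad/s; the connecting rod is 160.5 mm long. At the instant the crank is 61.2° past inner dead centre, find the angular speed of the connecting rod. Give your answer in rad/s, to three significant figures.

1.24

ω = 6.12 rad/s
The rod makes angle φ with the slider axis where L sinφ = r sinθ; differentiating, L cosφ·φ̇ = r ω cosθ.
L cosφ = √(L² − r² sin²θ) = 0.15061 m.
|ω_rod| = r ω |cosθ| / √(L² − r² sin²θ) = 0.0633·6.12·0.48175/0.15061 = 1.2392 rad/s.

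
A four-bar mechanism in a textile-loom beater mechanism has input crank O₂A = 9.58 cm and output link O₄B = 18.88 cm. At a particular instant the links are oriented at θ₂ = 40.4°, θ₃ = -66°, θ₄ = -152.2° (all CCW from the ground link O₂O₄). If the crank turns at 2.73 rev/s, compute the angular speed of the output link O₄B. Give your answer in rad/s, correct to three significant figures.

8.37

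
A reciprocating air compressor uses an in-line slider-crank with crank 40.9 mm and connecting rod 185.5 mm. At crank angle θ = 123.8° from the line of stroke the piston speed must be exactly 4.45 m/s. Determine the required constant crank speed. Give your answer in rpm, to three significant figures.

1430

For an in-line slider-crank, |v_piston| = rω|sinθ|·[1 + r cosθ/√(L² − r² sin²θ)].
With r = 0.0409 m, L = 0.1855 m, θ = 123.8°: the bracketed kinematic factor |dx/dθ| = 0.029747 m.
ω = v/|dx/dθ| = 4.45/0.029747 = 149.6 rad/s.
N = 60ω/(2π) = 1428.5 rpm.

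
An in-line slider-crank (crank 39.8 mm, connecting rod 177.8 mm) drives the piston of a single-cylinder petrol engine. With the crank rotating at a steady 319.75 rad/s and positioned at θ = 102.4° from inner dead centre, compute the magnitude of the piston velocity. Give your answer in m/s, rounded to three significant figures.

11.8

ω = 319.8 rad/s
For an in-line slider-crank, x = r cosθ + √(L² − r² sin²θ), so v = −rω sinθ·[1 + r cosθ/√(L² − r² sin²θ)].
With r = 0.0398 m, L = 0.1778 m, θ = 102.4°: √(L² − r² sin²θ) = 0.1735 m.
v = −0.0398·319.8·0.97667·[1 + 0.0398·-0.21474/0.1735] = -11.817 m/s.
|v| = 11.817 m/s.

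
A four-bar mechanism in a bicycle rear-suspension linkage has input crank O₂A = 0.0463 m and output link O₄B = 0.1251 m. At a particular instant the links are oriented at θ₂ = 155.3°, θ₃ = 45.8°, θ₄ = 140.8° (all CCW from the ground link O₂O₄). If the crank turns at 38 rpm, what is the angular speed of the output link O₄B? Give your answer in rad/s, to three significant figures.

ω₂ = 3.979 rad/s (from 38 rpm).
Differentiating the loop-closure r₂e^{iθ₂}+r₃e^{iθ₃}=r₁+r₄e^{iθ₄} gives r₂ω₂e^{iθ₂}+r₃ω₃e^{iθ₃}=r₄ω₄e^{iθ₄}.
Eliminating the other unknown: ω₄ = r₂ω₂ sin(θ₂−θ₃) / [r₄ sin(θ₄−θ₃)].
Numerator sine = +0.94264; denominator sine = +0.99619.
Result = 0.0463·3.979·(+0.94264) / (0.1251·(+0.99619)) = +1.3936 rad/s; magnitude 1.3936 rad/s.

1.39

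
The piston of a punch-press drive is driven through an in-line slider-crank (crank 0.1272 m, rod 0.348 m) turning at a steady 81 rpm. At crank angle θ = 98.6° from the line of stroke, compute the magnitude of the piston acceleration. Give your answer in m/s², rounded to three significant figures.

4.78

ω = 2π·81/60 = 8.482 rad/s
x(θ) = r cosθ + √(L² − r² sin²θ); with ω constant, a = ω²·d²x/dθ².
d²x/dθ² = −r cosθ − r²(cos2θ)/√u − r⁴ sin²2θ/(4u^{3/2}),  u = L² − r² sin²θ = 0.105286 m².
Substituting r = 0.1272 m, L = 0.348 m, θ = 98.6°: d²x/dθ² = +0.066488 m.
a = ω²·d²x/dθ² = (8.482)²·(+0.066488) = +4.7837 m/s²;  |a| = 4.7837 m/s².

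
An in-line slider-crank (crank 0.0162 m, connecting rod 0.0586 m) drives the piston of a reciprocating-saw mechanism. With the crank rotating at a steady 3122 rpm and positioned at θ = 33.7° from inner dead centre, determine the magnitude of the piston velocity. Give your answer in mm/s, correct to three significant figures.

ω = 2π·3122/60 = 326.9 rad/s
For an in-line slider-crank, x = r cosθ + √(L² − r² sin²θ), so v = −rω sinθ·[1 + r cosθ/√(L² − r² sin²θ)].
With r = 0.0162 m, L = 0.0586 m, θ = 33.7°: √(L² − r² sin²θ) = 0.057907 m.
v = −0.0162·326.9·0.55484·[1 + 0.0162·0.83195/0.057907] = -3.6226 m/s.
|v| = 3.6226 m/s = 3622.6 mm/s.

3620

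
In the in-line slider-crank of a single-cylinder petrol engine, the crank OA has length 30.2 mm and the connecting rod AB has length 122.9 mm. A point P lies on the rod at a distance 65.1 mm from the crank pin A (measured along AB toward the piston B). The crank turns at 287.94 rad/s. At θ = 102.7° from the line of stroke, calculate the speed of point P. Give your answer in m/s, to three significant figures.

ω = 287.9 rad/s.  Crank-pin speed |V_A| = rω = 8.6958 m/s, perpendicular to OA.
Rod angle: sinφ = −(r/L) sinθ ⇒ φ = -13.870°; ω_rod = −rω cosθ/√(L²−r²sin²θ) = +16.022 rad/s.
V_P = V_A + ω_rod × AP, with AP = 0.0651 m along the rod.
Components: V_Px = −rω sinθ − a·ω_rod·sinφ = -8.233 m/s;  V_Py = rω cosθ + a·ω_rod·cosφ = -0.89909 m/s.
|V_P| = √(V_Px² + V_Py²) = 8.282 m/s.

8.28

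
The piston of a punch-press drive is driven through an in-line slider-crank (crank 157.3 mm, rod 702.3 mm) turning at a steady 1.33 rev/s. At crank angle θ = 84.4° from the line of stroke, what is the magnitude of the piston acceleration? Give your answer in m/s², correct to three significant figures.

ω = 2π·1.33 = 8.357 rad/s
x(θ) = r cosθ + √(L² − r² sin²θ); with ω constant, a = ω²·d²x/dθ².
d²x/dθ² = −r cosθ − r²(cos2θ)/√u − r⁴ sin²2θ/(4u^{3/2}),  u = L² − r² sin²θ = 0.468718 m².
Substituting r = 0.1573 m, L = 0.7023 m, θ = 84.4°: d²x/dθ² = +0.020085 m.
a = ω²·d²x/dθ² = (8.357)²·(+0.020085) = +1.4026 m/s²;  |a| = 1.4026 m/s².

1.40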